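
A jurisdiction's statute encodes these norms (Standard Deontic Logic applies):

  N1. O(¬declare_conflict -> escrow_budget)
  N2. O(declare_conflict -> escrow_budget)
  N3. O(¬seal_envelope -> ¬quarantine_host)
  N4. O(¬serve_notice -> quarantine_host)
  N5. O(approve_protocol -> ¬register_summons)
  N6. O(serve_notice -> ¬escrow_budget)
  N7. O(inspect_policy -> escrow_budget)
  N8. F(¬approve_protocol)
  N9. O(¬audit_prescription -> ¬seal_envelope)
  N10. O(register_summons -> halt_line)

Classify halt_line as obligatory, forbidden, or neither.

Neither

Premise 10 is O(register_summons -> halt_line), but O(register_summons) is not derivable from the premises, so it does not yield O(halt_line).
No premise or chain of K-axiom applications forces O(halt_line), and none forces O(¬halt_line). So halt_line is neither obligatory nor forbidden under these norms.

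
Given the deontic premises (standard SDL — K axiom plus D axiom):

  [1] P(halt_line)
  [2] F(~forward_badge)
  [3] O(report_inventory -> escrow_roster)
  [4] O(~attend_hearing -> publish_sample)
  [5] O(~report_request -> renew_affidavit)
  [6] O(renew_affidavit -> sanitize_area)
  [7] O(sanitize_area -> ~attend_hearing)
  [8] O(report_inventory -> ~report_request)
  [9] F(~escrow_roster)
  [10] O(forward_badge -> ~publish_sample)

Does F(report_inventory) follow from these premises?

Premise 2 is F(~forward_badge), i.e. O(forward_badge).
Applying K to premise 10 (O(forward_badge -> ~publish_sample)) and O(forward_badge) yields O(~publish_sample).
Premise 4 is O(~attend_hearing -> publish_sample); contrapositively O(~publish_sample -> attend_hearing). Since O(~publish_sample) holds, K gives O(attend_hearing).
The contrapositive of premise 7 (O(sanitize_area -> ~attend_hearing)) is O(attend_hearing -> ~sanitize_area), and O(attend_hearing) is already established, so O(~sanitize_area).
Premise 6, O(renew_affidavit -> sanitize_area), contraposes to O(~sanitize_area -> ~renew_affidavit); with O(~sanitize_area) we get O(~renew_affidavit).
Premise 5, O(~report_request -> renew_affidavit), contraposes to O(~renew_affidavit -> report_request); with O(~renew_affidavit) we get O(report_request).
The contrapositive of premise 8 (O(report_inventory -> ~report_request)) is O(report_request -> ~report_inventory), and O(report_request) is already established, so O(~report_inventory).
Premises 1, 3, 9 do not contribute to this derivation.
So O(~report_inventory) holds, i.e. F(report_inventory). The claim follows.

Yes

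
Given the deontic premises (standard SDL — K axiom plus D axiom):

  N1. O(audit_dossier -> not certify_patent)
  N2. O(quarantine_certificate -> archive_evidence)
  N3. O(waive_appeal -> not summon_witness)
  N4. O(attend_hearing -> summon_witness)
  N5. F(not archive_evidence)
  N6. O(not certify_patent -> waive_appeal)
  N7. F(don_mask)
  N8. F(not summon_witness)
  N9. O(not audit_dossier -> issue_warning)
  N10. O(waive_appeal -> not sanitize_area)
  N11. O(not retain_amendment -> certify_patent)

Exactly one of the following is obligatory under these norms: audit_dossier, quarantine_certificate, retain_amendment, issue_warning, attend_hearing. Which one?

issue_warning

Premise 8, F(not summon_witness), is equivalent to O(summon_witness).
Premise 3, O(waive_appeal -> not summon_witness), contraposes to O(summon_witness -> not waive_appeal); with O(summon_witness) we get O(not waive_appeal).
The contrapositive of premise 6 (O(not certify_patent -> waive_appeal)) is O(not waive_appeal -> certify_patent), and O(not waive_appeal) is already established, so O(certify_patent).
Premise 1 is O(audit_dossier -> not certify_patent); contrapositively O(certify_patent -> not audit_dossier). Since O(certify_patent) holds, K gives O(not audit_dossier).
Applying K to premise 9 (O(not audit_dossier -> issue_warning)) and O(not audit_dossier) yields O(issue_warning).
So O(issue_warning) holds — issue_warning is obligatory. None of the other listed options is made obligatory by any chain of premises.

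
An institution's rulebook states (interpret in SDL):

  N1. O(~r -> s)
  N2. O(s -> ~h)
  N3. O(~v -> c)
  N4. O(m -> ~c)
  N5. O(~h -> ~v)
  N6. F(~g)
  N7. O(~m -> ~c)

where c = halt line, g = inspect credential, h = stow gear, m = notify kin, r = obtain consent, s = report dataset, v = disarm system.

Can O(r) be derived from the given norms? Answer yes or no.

Yes

By case analysis on ~m: premise 7 gives O(~m -> ~c) and premise 4 gives O(m -> ~c), so O(~c) either way.
The contrapositive of premise 3 (O(~v -> c)) is O(~c -> v), and O(~c) is already established, so O(v).
Premise 5 is O(~h -> ~v); contrapositively O(v -> h). Since O(v) holds, K gives O(h).
Premise 2 is O(s -> ~h); contrapositively O(h -> ~s). Since O(h) holds, K gives O(~s).
Premise 1, O(~r -> s), contraposes to O(~s -> r); with O(~s) we get O(r).
Premise 6 does not contribute to this derivation.
So O(r) follows.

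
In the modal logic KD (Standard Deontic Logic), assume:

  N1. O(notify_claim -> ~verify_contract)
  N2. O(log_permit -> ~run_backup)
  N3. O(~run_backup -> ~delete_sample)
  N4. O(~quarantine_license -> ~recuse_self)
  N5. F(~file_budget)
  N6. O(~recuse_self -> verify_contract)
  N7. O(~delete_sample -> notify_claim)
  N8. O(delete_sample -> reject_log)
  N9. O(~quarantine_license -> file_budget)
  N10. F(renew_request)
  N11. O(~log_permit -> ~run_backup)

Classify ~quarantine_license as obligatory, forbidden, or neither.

Premises 11 and 2 cover both cases: O(~log_permit -> ~run_backup) and O(log_permit -> ~run_backup). Since ~log_permit ∨ log_permit is a tautology, O(~run_backup) follows.
From O(~run_backup) and premise 3, O(~run_backup -> ~delete_sample), we obtain O(~delete_sample).
With premise 7, O(~delete_sample -> notify_claim), the K-axiom yields O(notify_claim).
From O(notify_claim) and premise 1, O(notify_claim -> ~verify_contract), we obtain O(~verify_contract).
Premise 6, O(~recuse_self -> verify_contract), contraposes to O(~verify_contract -> recuse_self); with O(~verify_contract) we get O(recuse_self).
The contrapositive of premise 4 (O(~quarantine_license -> ~recuse_self)) is O(recuse_self -> quarantine_license), and O(recuse_self) is already established, so O(quarantine_license).
Premises 5, 8, 9, 10 do not contribute to this derivation.
Thus O(quarantine_license), which is F(~quarantine_license): ~quarantine_license is forbidden.

Forbidden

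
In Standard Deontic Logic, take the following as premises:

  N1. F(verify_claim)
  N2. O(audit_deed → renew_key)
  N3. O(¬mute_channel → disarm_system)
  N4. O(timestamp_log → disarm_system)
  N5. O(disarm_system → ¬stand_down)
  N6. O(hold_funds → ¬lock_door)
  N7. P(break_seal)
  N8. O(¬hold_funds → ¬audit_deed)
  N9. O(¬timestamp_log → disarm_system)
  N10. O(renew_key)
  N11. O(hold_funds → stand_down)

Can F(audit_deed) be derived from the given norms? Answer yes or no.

Premises 9 and 4 are O(¬timestamp_log → disarm_system) and O(timestamp_log → disarm_system); every ideal world satisfies ¬timestamp_log or timestamp_log, so in either case disarm_system holds — hence O(disarm_system).
Premise 5 is O(disarm_system → ¬stand_down); since O(disarm_system), deontic closure gives O(¬stand_down).
Premise 11 is O(hold_funds → stand_down); contrapositively O(¬stand_down → ¬hold_funds). Since O(¬stand_down) holds, K gives O(¬hold_funds).
With premise 8, O(¬hold_funds → ¬audit_deed), the K-axiom yields O(¬audit_deed).
Premises 1, 2, 3, 6, 7, 10 do not contribute to this derivation.
So O(¬audit_deed) holds, i.e. F(audit_deed). The claim follows.

Yes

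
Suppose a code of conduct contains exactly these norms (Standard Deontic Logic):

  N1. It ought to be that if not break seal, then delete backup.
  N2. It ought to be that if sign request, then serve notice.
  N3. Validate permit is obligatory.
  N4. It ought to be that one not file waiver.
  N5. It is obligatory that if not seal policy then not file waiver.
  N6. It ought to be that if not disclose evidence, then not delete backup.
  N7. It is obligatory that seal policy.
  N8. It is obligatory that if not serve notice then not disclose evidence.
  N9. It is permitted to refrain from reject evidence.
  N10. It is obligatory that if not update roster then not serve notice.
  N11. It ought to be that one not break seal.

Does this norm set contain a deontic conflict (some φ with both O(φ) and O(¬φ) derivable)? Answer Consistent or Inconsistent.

Consistent

Premise 5 is O(¬seal_policy → ¬file_waiver); even if O(¬file_waiver) held, inferring O(¬seal_policy) would be affirming the consequent — invalid.
So O(¬seal_policy) is not derivable, and the apparent clash with O(seal_policy) does not arise.
A world satisfying every obligation exists (e.g. break_seal=false, delete_backup=true, disclose_evidence=true, file_waiver=false, reject_evidence=false, seal_policy=true, serve_notice=true, sign_request=false, update_roster=true, validate_permit=true); no atom is both obligatory and forbidden, so the set is consistent.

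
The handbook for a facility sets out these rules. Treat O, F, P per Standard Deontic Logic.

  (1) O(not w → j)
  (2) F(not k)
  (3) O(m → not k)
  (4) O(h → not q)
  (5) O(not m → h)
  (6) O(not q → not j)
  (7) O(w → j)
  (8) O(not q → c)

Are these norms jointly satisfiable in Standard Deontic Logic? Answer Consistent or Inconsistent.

Inconsistent

By case analysis on w: premise 7 gives O(w → j) and premise 1 gives O(not w → j), so O(j) either way.
Premise 6 is O(not q → not j); contrapositively O(j → q). Since O(j) holds, K gives O(q).
Premise 4, O(h → not q), contraposes to O(q → not h); with O(q) we get O(not h).
Premise 5 is O(not m → h); contrapositively O(not h → m). Since O(not h) holds, K gives O(m).
From O(m) and premise 3, O(m → not k), we obtain O(not k).
But premise 2, F(not k), means O(k).
We now have both O(not k) and O(k) — k is simultaneously obligatory and forbidden, violating the D-axiom.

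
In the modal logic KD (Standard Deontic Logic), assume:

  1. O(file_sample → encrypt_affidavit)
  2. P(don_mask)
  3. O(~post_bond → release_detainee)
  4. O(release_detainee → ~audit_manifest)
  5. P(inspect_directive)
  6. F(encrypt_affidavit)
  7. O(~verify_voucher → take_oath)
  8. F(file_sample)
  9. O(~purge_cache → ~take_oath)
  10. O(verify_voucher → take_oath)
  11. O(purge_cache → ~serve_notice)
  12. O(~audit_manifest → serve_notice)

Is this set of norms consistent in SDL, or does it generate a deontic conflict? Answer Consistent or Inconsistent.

Premise 1 is O(file_sample → encrypt_affidavit), but O(file_sample) is not derivable from the premises, so it does not yield O(encrypt_affidavit).
So O(encrypt_affidavit) is not derivable, and the apparent clash with O(~encrypt_affidavit) does not arise.
A world satisfying every obligation exists (e.g. audit_manifest=true, don_mask=false, encrypt_affidavit=false, file_sample=false, inspect_directive=false, post_bond=true, purge_cache=true, release_detainee=false, serve_notice=false, take_oath=true, verify_voucher=false); no atom is both obligatory and forbidden, so the set is consistent.

Consistent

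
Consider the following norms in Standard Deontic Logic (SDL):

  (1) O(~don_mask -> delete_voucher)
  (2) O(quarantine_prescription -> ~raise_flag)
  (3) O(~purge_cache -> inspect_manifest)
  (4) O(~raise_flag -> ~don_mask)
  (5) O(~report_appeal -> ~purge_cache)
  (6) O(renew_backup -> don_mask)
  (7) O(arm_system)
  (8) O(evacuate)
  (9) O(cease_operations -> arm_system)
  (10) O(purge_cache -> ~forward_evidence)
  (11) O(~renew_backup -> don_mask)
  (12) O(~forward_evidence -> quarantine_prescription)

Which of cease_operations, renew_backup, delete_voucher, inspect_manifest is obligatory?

inspect_manifest

By case analysis on renew_backup: premise 6 gives O(renew_backup -> don_mask) and premise 11 gives O(~renew_backup -> don_mask), so O(don_mask) either way.
Premise 4 is O(~raise_flag -> ~don_mask); contrapositively O(don_mask -> raise_flag). Since O(don_mask) holds, K gives O(raise_flag).
The contrapositive of premise 2 (O(quarantine_prescription -> ~raise_flag)) is O(raise_flag -> ~quarantine_prescription), and O(raise_flag) is already established, so O(~quarantine_prescription).
Premise 12, O(~forward_evidence -> quarantine_prescription), contraposes to O(~quarantine_prescription -> forward_evidence); with O(~quarantine_prescription) we get O(forward_evidence).
The contrapositive of premise 10 (O(purge_cache -> ~forward_evidence)) is O(forward_evidence -> ~purge_cache), and O(forward_evidence) is already established, so O(~purge_cache).
With premise 3, O(~purge_cache -> inspect_manifest), the K-axiom yields O(inspect_manifest).
So O(inspect_manifest) holds — inspect_manifest is obligatory. None of the other listed options is made obligatory by any chain of premises.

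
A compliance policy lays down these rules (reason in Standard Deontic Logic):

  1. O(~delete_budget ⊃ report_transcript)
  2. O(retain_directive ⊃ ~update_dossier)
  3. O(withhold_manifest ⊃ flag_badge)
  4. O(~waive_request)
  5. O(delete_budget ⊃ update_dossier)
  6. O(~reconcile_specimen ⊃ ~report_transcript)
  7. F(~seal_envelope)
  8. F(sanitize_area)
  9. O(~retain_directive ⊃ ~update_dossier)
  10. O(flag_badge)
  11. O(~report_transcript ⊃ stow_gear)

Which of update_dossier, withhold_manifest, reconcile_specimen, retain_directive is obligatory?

Premises 2 and 9 are O(retain_directive ⊃ ~update_dossier) and O(~retain_directive ⊃ ~update_dossier); every ideal world satisfies retain_directive or ~retain_directive, so in either case ~update_dossier holds — hence O(~update_dossier).
Premise 5 is O(delete_budget ⊃ update_dossier); contrapositively O(~update_dossier ⊃ ~delete_budget). Since O(~update_dossier) holds, K gives O(~delete_budget).
Premise 1 is O(~delete_budget ⊃ report_transcript); since O(~delete_budget), deontic closure gives O(report_transcript).
Premise 6, O(~reconcile_specimen ⊃ ~report_transcript), contraposes to O(report_transcript ⊃ reconcile_specimen); with O(report_transcript) we get O(reconcile_specimen).
So O(reconcile_specimen) holds — reconcile_specimen is obligatory. None of the other listed options is made obligatory by any chain of premises.

reconcile_specimen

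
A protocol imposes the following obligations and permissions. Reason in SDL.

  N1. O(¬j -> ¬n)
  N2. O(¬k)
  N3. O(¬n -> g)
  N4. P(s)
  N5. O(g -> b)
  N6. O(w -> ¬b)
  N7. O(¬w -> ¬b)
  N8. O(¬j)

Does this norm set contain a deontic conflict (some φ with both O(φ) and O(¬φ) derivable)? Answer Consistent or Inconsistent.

Premises 6 and 7 cover both cases: O(w -> ¬b) and O(¬w -> ¬b). Since w ∨ ¬w is a tautology, O(¬b) follows.
Premise 5, O(g -> b), contraposes to O(¬b -> ¬g); with O(¬b) we get O(¬g).
Premise 3 is O(¬n -> g); contrapositively O(¬g -> n). Since O(¬g) holds, K gives O(n).
The contrapositive of premise 1 (O(¬j -> ¬n)) is O(n -> j), and O(n) is already established, so O(j).
But premise 8 directly asserts O(¬j).
We now have both O(j) and O(¬j) — j is simultaneously obligatory and forbidden, violating the D-axiom.

Inconsistent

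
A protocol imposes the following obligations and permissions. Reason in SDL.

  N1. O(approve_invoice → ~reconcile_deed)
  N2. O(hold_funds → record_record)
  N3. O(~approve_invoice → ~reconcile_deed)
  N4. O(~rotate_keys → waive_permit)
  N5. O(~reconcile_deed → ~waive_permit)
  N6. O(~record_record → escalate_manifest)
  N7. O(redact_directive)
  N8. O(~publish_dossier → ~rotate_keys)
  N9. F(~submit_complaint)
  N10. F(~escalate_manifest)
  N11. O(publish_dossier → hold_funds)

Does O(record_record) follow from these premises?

Premises 1 and 3 are O(approve_invoice → ~reconcile_deed) and O(~approve_invoice → ~reconcile_deed); every ideal world satisfies approve_invoice or ~approve_invoice, so in either case ~reconcile_deed holds — hence O(~reconcile_deed).
With premise 5, O(~reconcile_deed → ~waive_permit), the K-axiom yields O(~waive_permit).
Premise 4 is O(~rotate_keys → waive_permit); contrapositively O(~waive_permit → rotate_keys). Since O(~waive_permit) holds, K gives O(rotate_keys).
Premise 8 is O(~publish_dossier → ~rotate_keys); contrapositively O(rotate_keys → publish_dossier). Since O(rotate_keys) holds, K gives O(publish_dossier).
With premise 11, O(publish_dossier → hold_funds), the K-axiom yields O(hold_funds).
Premise 2 is O(hold_funds → record_record); since O(hold_funds), deontic closure gives O(record_record).
Premises 6, 7, 9, 10 do not contribute to this derivation.
So O(record_record) follows.

Yes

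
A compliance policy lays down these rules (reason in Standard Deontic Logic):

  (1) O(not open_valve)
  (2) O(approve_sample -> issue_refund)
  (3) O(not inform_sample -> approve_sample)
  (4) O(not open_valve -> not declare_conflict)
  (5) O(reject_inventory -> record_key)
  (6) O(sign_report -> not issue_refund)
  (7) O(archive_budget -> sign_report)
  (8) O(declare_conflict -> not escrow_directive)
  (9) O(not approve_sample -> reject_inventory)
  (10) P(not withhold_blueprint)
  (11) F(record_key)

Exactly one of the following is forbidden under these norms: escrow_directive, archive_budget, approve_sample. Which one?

archive_budget

Premise 11, F(record_key), is equivalent to O(not record_key).
The contrapositive of premise 5 (O(reject_inventory -> record_key)) is O(not record_key -> not reject_inventory), and O(not record_key) is already established, so O(not reject_inventory).
The contrapositive of premise 9 (O(not approve_sample -> reject_inventory)) is O(not reject_inventory -> approve_sample), and O(not reject_inventory) is already established, so O(approve_sample).
Premise 2 is O(approve_sample -> issue_refund); since O(approve_sample), deontic closure gives O(issue_refund).
Premise 6, O(sign_report -> not issue_refund), contraposes to O(issue_refund -> not sign_report); with O(issue_refund) we get O(not sign_report).
Premise 7, O(archive_budget -> sign_report), contraposes to O(not sign_report -> not archive_budget); with O(not sign_report) we get O(not archive_budget).
So O(not archive_budget) holds, i.e. archive_budget is forbidden. None of the other listed options is forbidden under the premises.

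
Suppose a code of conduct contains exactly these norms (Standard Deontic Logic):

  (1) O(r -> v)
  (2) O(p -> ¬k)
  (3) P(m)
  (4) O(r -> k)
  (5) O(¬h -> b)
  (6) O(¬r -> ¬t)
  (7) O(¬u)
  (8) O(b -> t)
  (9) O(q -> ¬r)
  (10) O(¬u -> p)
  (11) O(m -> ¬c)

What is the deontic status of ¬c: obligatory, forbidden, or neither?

Premise 11 is O(m -> ¬c), but O(m) is not derivable from the premises (the permission P(m) asserts only ¬O(¬m), not O(m)), so it does not yield O(¬c).
No premise or chain of K-axiom applications forces O(¬c), and none forces O(c). So ¬c is neither obligatory nor forbidden under these norms.

Neither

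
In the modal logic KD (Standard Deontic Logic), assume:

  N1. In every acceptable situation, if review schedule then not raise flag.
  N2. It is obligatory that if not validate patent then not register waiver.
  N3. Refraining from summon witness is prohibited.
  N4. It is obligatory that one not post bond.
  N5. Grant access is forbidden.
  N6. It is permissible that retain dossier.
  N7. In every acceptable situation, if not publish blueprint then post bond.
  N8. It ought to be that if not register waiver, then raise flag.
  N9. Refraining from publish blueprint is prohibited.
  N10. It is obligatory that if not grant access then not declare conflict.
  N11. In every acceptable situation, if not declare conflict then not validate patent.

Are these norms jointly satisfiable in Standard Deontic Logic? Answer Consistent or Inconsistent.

Consistent

Premise 7 is O(¬publish_blueprint → post_bond), but O(¬publish_blueprint) is not derivable from the premises, so it does not yield O(post_bond).
So O(post_bond) is not derivable, and the apparent clash with O(¬post_bond) does not arise.
A world satisfying every obligation exists (e.g. declare_conflict=false, grant_access=false, post_bond=false, publish_blueprint=true, raise_flag=true, register_waiver=false, retain_dossier=false, review_schedule=false, summon_witness=true, validate_patent=false); no atom is both obligatory and forbidden, so the set is consistent.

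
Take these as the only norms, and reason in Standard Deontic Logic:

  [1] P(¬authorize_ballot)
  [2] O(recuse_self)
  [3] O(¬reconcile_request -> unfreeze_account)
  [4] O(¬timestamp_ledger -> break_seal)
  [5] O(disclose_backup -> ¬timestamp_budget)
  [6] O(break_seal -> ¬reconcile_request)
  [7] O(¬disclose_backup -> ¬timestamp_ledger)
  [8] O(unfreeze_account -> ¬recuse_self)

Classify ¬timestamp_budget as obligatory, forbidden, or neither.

Premise 2 states O(recuse_self) outright.
Premise 8, O(unfreeze_account -> ¬recuse_self), contraposes to O(recuse_self -> ¬unfreeze_account); with O(recuse_self) we get O(¬unfreeze_account).
Premise 3, O(¬reconcile_request -> unfreeze_account), contraposes to O(¬unfreeze_account -> reconcile_request); with O(¬unfreeze_account) we get O(reconcile_request).
Premise 6, O(break_seal -> ¬reconcile_request), contraposes to O(reconcile_request -> ¬break_seal); with O(reconcile_request) we get O(¬break_seal).
The contrapositive of premise 4 (O(¬timestamp_ledger -> break_seal)) is O(¬break_seal -> timestamp_ledger), and O(¬break_seal) is already established, so O(timestamp_ledger).
Premise 7 is O(¬disclose_backup -> ¬timestamp_ledger); contrapositively O(timestamp_ledger -> disclose_backup). Since O(timestamp_ledger) holds, K gives O(disclose_backup).
From O(disclose_backup) and premise 5, O(disclose_backup -> ¬timestamp_budget), we obtain O(¬timestamp_budget).
Premise 1 does not contribute to this derivation.
Hence ¬timestamp_budget is obligatory.

Obligatory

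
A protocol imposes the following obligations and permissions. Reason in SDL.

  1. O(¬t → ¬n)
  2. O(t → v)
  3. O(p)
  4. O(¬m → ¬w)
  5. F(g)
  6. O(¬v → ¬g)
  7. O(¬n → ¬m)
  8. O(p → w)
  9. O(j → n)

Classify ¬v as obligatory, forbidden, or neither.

Forbidden

Premise 3 gives O(p).
With premise 8, O(p → w), the K-axiom yields O(w).
Premise 4, O(¬m → ¬w), contraposes to O(w → m); with O(w) we get O(m).
Premise 7 is O(¬n → ¬m); contrapositively O(m → n). Since O(m) holds, K gives O(n).
Premise 1, O(¬t → ¬n), contraposes to O(n → t); with O(n) we get O(t).
Premise 2 is O(t → v); since O(t), deontic closure gives O(v).
Premises 5, 6, 9 do not contribute to this derivation.
Thus O(v), which is F(¬v): ¬v is forbidden.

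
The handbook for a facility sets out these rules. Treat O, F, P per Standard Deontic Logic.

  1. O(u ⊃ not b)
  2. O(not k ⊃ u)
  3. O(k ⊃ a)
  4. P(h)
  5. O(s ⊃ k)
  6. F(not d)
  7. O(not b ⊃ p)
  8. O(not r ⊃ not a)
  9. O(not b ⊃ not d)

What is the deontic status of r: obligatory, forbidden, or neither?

Premise 6 is F(not d), i.e. O(d).
Premise 9 is O(not b ⊃ not d); contrapositively O(d ⊃ b). Since O(d) holds, K gives O(b).
The contrapositive of premise 1 (O(u ⊃ not b)) is O(b ⊃ not u), and O(b) is already established, so O(not u).
Premise 2 is O(not k ⊃ u); contrapositively O(not u ⊃ k). Since O(not u) holds, K gives O(k).
From O(k) and premise 3, O(k ⊃ a), we obtain O(a).
The contrapositive of premise 8 (O(not r ⊃ not a)) is O(a ⊃ r), and O(a) is already established, so O(r).
Premises 4, 5, 7 do not contribute to this derivation.
Hence r is obligatory.

Obligatory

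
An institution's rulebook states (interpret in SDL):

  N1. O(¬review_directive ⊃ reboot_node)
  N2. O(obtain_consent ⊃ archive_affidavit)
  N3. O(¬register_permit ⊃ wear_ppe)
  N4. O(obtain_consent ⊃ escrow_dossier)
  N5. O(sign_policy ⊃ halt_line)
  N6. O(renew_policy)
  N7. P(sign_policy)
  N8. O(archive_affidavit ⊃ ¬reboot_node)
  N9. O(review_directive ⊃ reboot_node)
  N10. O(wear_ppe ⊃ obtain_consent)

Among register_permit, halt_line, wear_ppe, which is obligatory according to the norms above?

register_permit

By case analysis on review_directive: premise 9 gives O(review_directive ⊃ reboot_node) and premise 1 gives O(¬review_directive ⊃ reboot_node), so O(reboot_node) either way.
Premise 8, O(archive_affidavit ⊃ ¬reboot_node), contraposes to O(reboot_node ⊃ ¬archive_affidavit); with O(reboot_node) we get O(¬archive_affidavit).
The contrapositive of premise 2 (O(obtain_consent ⊃ archive_affidavit)) is O(¬archive_affidavit ⊃ ¬obtain_consent), and O(¬archive_affidavit) is already established, so O(¬obtain_consent).
The contrapositive of premise 10 (O(wear_ppe ⊃ obtain_consent)) is O(¬obtain_consent ⊃ ¬wear_ppe), and O(¬obtain_consent) is already established, so O(¬wear_ppe).
The contrapositive of premise 3 (O(¬register_permit ⊃ wear_ppe)) is O(¬wear_ppe ⊃ register_permit), and O(¬wear_ppe) is already established, so O(register_permit).
So O(register_permit) holds — register_permit is obligatory. None of the other listed options is made obligatory by any chain of premises.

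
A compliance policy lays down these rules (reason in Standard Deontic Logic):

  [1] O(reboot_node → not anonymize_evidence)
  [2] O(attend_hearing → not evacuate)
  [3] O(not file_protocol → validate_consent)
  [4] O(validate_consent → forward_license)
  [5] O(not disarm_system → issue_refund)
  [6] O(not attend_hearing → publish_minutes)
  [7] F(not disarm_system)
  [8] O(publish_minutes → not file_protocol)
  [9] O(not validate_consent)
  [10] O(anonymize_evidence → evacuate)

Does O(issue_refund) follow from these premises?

Premise 5 is O(not disarm_system → issue_refund), but O(not disarm_system) is not derivable from the premises, so it does not yield O(issue_refund).
No other premise forces O(issue_refund). An ideal world satisfying every premise can still have issue_refund false, so O(issue_refund) is not derivable.

No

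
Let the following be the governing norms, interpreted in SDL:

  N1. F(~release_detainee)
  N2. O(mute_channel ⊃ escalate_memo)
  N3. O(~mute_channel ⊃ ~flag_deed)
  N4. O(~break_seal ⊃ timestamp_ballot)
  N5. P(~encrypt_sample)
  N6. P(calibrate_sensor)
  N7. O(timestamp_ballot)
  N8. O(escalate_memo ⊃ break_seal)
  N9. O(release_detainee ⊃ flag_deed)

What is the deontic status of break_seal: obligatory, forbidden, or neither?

F(~release_detainee) at premise 1 means O(release_detainee).
From O(release_detainee) and premise 9, O(release_detainee ⊃ flag_deed), we obtain O(flag_deed).
Premise 3, O(~mute_channel ⊃ ~flag_deed), contraposes to O(flag_deed ⊃ mute_channel); with O(flag_deed) we get O(mute_channel).
Applying K to premise 2 (O(mute_channel ⊃ escalate_memo)) and O(mute_channel) yields O(escalate_memo).
With premise 8, O(escalate_memo ⊃ break_seal), the K-axiom yields O(break_seal).
Premises 4, 5, 6, 7 do not contribute to this derivation.
Hence break_seal is obligatory.

Obligatory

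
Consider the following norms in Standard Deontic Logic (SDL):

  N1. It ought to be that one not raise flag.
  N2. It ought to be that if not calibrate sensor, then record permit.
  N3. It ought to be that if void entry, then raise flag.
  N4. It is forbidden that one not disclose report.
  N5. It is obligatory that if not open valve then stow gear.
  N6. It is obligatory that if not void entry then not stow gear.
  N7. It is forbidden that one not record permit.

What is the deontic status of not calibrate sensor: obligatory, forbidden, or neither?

Neither

Premise 2 is O(¬calibrate_sensor → record_permit); even if O(record_permit) held, inferring O(¬calibrate_sensor) would be affirming the consequent — invalid.
No premise or chain of K-axiom applications forces O(¬calibrate_sensor), and none forces O(calibrate_sensor). So ¬calibrate_sensor is neither obligatory nor forbidden under these norms.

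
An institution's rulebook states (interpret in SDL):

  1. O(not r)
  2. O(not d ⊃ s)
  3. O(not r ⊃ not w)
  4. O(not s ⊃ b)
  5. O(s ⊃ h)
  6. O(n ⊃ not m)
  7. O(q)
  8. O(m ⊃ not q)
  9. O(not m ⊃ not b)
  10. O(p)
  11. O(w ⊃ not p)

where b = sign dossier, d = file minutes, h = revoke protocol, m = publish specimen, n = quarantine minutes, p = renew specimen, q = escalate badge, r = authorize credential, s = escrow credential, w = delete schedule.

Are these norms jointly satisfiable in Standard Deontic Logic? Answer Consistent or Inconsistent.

Premise 11 is O(w ⊃ not p), but O(w) is not derivable from the premises, so it does not yield O(not p).
So O(not p) is not derivable, and the apparent clash with O(p) does not arise.
A world satisfying every obligation exists (e.g. b=false, d=false, h=true, m=false, n=false, p=true, q=true, r=false, s=true, w=false); no atom is both obligatory and forbidden, so the set is consistent.

Consistent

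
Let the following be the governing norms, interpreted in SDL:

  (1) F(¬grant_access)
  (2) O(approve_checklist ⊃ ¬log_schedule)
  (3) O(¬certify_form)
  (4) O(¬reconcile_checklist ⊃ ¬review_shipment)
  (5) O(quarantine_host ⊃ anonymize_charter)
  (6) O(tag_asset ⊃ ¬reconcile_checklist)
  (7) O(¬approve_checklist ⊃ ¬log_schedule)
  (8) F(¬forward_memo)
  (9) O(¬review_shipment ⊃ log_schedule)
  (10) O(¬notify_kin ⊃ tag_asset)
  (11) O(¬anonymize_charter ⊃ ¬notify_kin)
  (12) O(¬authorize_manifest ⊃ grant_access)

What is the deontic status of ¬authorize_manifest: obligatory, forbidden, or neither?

Neither

Premise 12 is O(¬authorize_manifest ⊃ grant_access); even if O(grant_access) held, inferring O(¬authorize_manifest) would be affirming the consequent — invalid.
No premise or chain of K-axiom applications forces O(¬authorize_manifest), and none forces O(authorize_manifest). So ¬authorize_manifest is neither obligatory nor forbidden under these norms.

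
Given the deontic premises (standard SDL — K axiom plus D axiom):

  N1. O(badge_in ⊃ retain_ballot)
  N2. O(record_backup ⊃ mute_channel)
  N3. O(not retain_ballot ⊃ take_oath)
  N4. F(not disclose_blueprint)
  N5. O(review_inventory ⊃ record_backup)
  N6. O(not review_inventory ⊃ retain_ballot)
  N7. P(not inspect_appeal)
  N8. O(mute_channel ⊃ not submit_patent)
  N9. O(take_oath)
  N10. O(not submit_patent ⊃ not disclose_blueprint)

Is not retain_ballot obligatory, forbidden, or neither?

Premise 4 is F(not disclose_blueprint), i.e. O(disclose_blueprint).
The contrapositive of premise 10 (O(not submit_patent ⊃ not disclose_blueprint)) is O(disclose_blueprint ⊃ submit_patent), and O(disclose_blueprint) is already established, so O(submit_patent).
The contrapositive of premise 8 (O(mute_channel ⊃ not submit_patent)) is O(submit_patent ⊃ not mute_channel), and O(submit_patent) is already established, so O(not mute_channel).
Premise 2, O(record_backup ⊃ mute_channel), contraposes to O(not mute_channel ⊃ not record_backup); with O(not mute_channel) we get O(not record_backup).
Premise 5 is O(review_inventory ⊃ record_backup); contrapositively O(not record_backup ⊃ not review_inventory). Since O(not record_backup) holds, K gives O(not review_inventory).
With premise 6, O(not review_inventory ⊃ retain_ballot), the K-axiom yields O(retain_ballot).
Premises 1, 3, 7, 9 do not contribute to this derivation.
Thus O(retain_ballot), which is F(not retain_ballot): not retain_ballot is forbidden.

Forbidden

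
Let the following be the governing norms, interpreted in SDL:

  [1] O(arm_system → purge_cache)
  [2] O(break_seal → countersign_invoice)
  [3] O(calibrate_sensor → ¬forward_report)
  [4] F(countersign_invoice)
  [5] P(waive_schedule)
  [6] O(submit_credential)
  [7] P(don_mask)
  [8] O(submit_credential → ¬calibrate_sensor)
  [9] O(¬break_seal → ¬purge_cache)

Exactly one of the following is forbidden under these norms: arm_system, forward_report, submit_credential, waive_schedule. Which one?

arm_system

Premise 4 is F(countersign_invoice), i.e. O(¬countersign_invoice).
Premise 2 is O(break_seal → countersign_invoice); contrapositively O(¬countersign_invoice → ¬break_seal). Since O(¬countersign_invoice) holds, K gives O(¬break_seal).
Applying K to premise 9 (O(¬break_seal → ¬purge_cache)) and O(¬break_seal) yields O(¬purge_cache).
The contrapositive of premise 1 (O(arm_system → purge_cache)) is O(¬purge_cache → ¬arm_system), and O(¬purge_cache) is already established, so O(¬arm_system).
So O(¬arm_system) holds, i.e. arm_system is forbidden. None of the other listed options is forbidden under the premises.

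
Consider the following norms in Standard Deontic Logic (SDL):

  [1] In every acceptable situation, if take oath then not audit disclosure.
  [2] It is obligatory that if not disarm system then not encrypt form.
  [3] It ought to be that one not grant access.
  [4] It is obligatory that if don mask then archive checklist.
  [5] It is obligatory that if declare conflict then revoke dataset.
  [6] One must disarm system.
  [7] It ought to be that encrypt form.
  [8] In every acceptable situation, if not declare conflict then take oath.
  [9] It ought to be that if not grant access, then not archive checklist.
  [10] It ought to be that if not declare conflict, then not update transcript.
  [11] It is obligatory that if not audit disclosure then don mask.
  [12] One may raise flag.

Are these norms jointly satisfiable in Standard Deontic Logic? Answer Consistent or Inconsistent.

Premise 2 is O(¬disarm_system → ¬encrypt_form), but O(¬disarm_system) is not derivable from the premises, so it does not yield O(¬encrypt_form).
So O(¬encrypt_form) is not derivable, and the apparent clash with O(encrypt_form) does not arise.
A world satisfying every obligation exists (e.g. archive_checklist=false, audit_disclosure=true, declare_conflict=true, disarm_system=true, don_mask=false, encrypt_form=true, grant_access=false, raise_flag=false, revoke_dataset=true, take_oath=false, update_transcript=false); no atom is both obligatory and forbidden, so the set is consistent.

Consistent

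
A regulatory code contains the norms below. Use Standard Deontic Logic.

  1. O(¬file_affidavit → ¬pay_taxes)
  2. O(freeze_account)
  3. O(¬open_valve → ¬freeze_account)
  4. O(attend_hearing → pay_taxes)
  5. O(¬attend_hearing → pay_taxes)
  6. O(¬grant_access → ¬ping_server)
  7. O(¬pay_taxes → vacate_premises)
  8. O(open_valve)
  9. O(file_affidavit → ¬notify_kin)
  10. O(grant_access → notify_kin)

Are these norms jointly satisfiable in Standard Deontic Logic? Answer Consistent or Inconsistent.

Premise 3 is O(¬open_valve → ¬freeze_account), but O(¬open_valve) is not derivable from the premises, so it does not yield O(¬freeze_account).
So O(¬freeze_account) is not derivable, and the apparent clash with O(freeze_account) does not arise.
A world satisfying every obligation exists (e.g. attend_hearing=false, file_affidavit=true, freeze_account=true, grant_access=false, notify_kin=false, open_valve=true, pay_taxes=true, ping_server=false, vacate_premises=false); no atom is both obligatory and forbidden, so the set is consistent.

Consistent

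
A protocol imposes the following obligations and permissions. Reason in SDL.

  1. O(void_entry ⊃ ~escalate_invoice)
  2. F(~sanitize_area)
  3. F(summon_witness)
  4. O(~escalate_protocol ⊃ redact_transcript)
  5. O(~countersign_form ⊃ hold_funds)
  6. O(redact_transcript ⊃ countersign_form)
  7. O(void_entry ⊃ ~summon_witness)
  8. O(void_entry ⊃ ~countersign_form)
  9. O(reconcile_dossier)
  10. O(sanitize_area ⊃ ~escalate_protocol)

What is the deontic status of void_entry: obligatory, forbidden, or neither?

Forbidden

F(~sanitize_area) at premise 2 means O(sanitize_area).
With premise 10, O(sanitize_area ⊃ ~escalate_protocol), the K-axiom yields O(~escalate_protocol).
Applying K to premise 4 (O(~escalate_protocol ⊃ redact_transcript)) and O(~escalate_protocol) yields O(redact_transcript).
Applying K to premise 6 (O(redact_transcript ⊃ countersign_form)) and O(redact_transcript) yields O(countersign_form).
Premise 8, O(void_entry ⊃ ~countersign_form), contraposes to O(countersign_form ⊃ ~void_entry); with O(countersign_form) we get O(~void_entry).
Premises 1, 3, 5, 7, 9 do not contribute to this derivation.
Thus O(~void_entry), which is F(void_entry): void_entry is forbidden.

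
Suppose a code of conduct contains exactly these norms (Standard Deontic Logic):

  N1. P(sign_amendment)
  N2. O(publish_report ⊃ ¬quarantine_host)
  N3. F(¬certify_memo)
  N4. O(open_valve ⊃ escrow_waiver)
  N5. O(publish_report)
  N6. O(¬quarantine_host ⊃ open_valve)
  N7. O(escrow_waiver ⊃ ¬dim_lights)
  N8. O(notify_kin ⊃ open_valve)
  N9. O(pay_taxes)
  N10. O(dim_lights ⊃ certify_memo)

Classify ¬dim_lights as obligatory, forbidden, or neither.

Obligatory

Premise 5 gives O(publish_report).
Premise 2 is O(publish_report ⊃ ¬quarantine_host); since O(publish_report), deontic closure gives O(¬quarantine_host).
From O(¬quarantine_host) and premise 6, O(¬quarantine_host ⊃ open_valve), we obtain O(open_valve).
From O(open_valve) and premise 4, O(open_valve ⊃ escrow_waiver), we obtain O(escrow_waiver).
With premise 7, O(escrow_waiver ⊃ ¬dim_lights), the K-axiom yields O(¬dim_lights).
Premises 1, 3, 8, 9, 10 do not contribute to this derivation.
Hence ¬dim_lights is obligatory.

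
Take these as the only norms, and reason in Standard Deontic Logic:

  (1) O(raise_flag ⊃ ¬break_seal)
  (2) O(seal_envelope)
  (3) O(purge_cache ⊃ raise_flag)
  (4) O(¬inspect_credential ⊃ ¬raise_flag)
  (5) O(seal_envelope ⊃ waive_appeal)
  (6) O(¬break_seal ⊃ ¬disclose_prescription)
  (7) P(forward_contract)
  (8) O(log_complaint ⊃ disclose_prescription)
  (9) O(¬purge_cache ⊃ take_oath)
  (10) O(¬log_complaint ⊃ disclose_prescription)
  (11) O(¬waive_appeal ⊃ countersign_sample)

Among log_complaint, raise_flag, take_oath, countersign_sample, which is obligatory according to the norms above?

take_oath

Premises 8 and 10 cover both cases: O(log_complaint ⊃ disclose_prescription) and O(¬log_complaint ⊃ disclose_prescription). Since log_complaint ∨ ¬log_complaint is a tautology, O(disclose_prescription) follows.
Premise 6 is O(¬break_seal ⊃ ¬disclose_prescription); contrapositively O(disclose_prescription ⊃ break_seal). Since O(disclose_prescription) holds, K gives O(break_seal).
The contrapositive of premise 1 (O(raise_flag ⊃ ¬break_seal)) is O(break_seal ⊃ ¬raise_flag), and O(break_seal) is already established, so O(¬raise_flag).
Premise 3, O(purge_cache ⊃ raise_flag), contraposes to O(¬raise_flag ⊃ ¬purge_cache); with O(¬raise_flag) we get O(¬purge_cache).
Applying K to premise 9 (O(¬purge_cache ⊃ take_oath)) and O(¬purge_cache) yields O(take_oath).
So O(take_oath) holds — take_oath is obligatory. None of the other listed options is made obligatory by any chain of premises.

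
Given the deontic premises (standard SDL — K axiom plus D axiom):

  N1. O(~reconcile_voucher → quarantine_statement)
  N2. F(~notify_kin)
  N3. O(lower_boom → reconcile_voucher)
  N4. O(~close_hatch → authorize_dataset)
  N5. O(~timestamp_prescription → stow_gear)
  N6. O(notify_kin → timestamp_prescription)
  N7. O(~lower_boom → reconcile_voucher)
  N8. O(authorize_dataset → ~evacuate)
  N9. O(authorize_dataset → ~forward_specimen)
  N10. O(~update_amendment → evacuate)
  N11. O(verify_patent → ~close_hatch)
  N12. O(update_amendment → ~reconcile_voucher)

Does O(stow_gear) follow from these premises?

No

Premise 5 is O(~timestamp_prescription → stow_gear), but O(~timestamp_prescription) is not derivable from the premises, so it does not yield O(stow_gear).
No other premise forces O(stow_gear). An ideal world satisfying every premise can still have stow_gear false, so O(stow_gear) is not derivable.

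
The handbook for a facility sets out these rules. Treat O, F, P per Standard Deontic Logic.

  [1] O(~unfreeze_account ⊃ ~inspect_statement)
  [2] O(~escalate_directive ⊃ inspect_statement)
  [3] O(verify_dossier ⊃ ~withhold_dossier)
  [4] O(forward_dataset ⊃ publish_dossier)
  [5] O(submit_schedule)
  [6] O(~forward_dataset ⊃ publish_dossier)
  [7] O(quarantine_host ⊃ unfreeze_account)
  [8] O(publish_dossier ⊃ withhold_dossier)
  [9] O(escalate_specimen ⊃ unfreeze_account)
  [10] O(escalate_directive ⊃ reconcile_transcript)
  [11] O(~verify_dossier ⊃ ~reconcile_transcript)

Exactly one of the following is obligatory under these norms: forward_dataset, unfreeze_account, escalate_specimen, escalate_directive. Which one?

Premises 6 and 4 cover both cases: O(~forward_dataset ⊃ publish_dossier) and O(forward_dataset ⊃ publish_dossier). Since ~forward_dataset ∨ forward_dataset is a tautology, O(publish_dossier) follows.
From O(publish_dossier) and premise 8, O(publish_dossier ⊃ withhold_dossier), we obtain O(withhold_dossier).
Premise 3 is O(verify_dossier ⊃ ~withhold_dossier); contrapositively O(withhold_dossier ⊃ ~verify_dossier). Since O(withhold_dossier) holds, K gives O(~verify_dossier).
With premise 11, O(~verify_dossier ⊃ ~reconcile_transcript), the K-axiom yields O(~reconcile_transcript).
Premise 10, O(escalate_directive ⊃ reconcile_transcript), contraposes to O(~reconcile_transcript ⊃ ~escalate_directive); with O(~reconcile_transcript) we get O(~escalate_directive).
From O(~escalate_directive) and premise 2, O(~escalate_directive ⊃ inspect_statement), we obtain O(inspect_statement).
Premise 1 is O(~unfreeze_account ⊃ ~inspect_statement); contrapositively O(inspect_statement ⊃ unfreeze_account). Since O(inspect_statement) holds, K gives O(unfreeze_account).
So O(unfreeze_account) holds — unfreeze_account is obligatory. None of the other listed options is made obligatory by any chain of premises.

unfreeze_account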